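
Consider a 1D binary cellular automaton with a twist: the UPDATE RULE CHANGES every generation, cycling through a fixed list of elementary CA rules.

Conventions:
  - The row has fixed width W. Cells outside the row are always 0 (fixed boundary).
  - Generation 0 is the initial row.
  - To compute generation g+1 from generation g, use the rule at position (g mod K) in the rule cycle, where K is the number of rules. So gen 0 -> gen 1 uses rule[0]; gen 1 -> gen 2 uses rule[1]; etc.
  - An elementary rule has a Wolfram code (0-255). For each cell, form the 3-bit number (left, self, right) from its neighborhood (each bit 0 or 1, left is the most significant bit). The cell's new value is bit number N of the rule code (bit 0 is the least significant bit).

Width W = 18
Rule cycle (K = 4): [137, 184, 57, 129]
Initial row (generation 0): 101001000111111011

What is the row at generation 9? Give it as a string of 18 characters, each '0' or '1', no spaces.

Answer: 111111111111111111

Derivation:
Gen 0: 101001000111111011
Gen 1 (rule 137): 000000010111110010
Gen 2 (rule 184): 000000001111101001
Gen 3 (rule 57): 111111101000010100
Gen 4 (rule 129): 011111000011000001
Gen 5 (rule 137): 011110011010011100
Gen 6 (rule 184): 011101010101011010
Gen 7 (rule 57): 010010101010110101
Gen 8 (rule 129): 000000000000000000
Gen 9 (rule 137): 111111111111111111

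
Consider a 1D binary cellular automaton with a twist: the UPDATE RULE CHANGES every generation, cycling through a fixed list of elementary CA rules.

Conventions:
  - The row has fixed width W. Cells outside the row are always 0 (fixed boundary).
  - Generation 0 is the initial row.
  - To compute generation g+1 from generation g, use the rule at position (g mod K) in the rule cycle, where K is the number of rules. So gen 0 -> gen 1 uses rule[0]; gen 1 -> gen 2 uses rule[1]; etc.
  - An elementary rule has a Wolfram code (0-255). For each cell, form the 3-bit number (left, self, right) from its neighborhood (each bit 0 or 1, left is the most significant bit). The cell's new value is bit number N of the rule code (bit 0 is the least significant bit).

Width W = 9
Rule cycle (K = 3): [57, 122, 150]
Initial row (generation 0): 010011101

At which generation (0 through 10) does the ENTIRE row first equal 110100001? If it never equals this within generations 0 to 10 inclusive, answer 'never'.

Answer: 3

Derivation:
Gen 0: 010011101
Gen 1 (rule 57): 001010010
Gen 2 (rule 122): 010101101
Gen 3 (rule 150): 110100001
Gen 4 (rule 57): 101011100
Gen 5 (rule 122): 010110110
Gen 6 (rule 150): 110000001
Gen 7 (rule 57): 101111100
Gen 8 (rule 122): 011000110
Gen 9 (rule 150): 100101001
Gen 10 (rule 57): 010010100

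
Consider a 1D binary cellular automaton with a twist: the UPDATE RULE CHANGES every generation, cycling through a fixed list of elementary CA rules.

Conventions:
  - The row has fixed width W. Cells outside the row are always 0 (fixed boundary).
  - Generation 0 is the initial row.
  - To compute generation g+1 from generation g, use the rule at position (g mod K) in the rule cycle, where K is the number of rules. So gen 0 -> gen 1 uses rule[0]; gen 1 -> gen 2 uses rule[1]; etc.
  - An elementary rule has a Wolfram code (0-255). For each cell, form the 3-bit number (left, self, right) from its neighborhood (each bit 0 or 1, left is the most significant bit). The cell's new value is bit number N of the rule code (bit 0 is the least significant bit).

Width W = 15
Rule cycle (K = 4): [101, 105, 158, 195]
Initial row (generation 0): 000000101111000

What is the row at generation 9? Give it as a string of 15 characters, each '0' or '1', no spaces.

Answer: 011111100100111

Derivation:
Gen 0: 000000101111000
Gen 1 (rule 101): 111110110001011
Gen 2 (rule 105): 100011110100111
Gen 3 (rule 158): 110111100111110
Gen 4 (rule 195): 010011101011110
Gen 5 (rule 101): 010000111100010
Gen 6 (rule 105): 000110100101000
Gen 7 (rule 158): 001100111101100
Gen 8 (rule 195): 110101011100101
Gen 9 (rule 101): 011111100100111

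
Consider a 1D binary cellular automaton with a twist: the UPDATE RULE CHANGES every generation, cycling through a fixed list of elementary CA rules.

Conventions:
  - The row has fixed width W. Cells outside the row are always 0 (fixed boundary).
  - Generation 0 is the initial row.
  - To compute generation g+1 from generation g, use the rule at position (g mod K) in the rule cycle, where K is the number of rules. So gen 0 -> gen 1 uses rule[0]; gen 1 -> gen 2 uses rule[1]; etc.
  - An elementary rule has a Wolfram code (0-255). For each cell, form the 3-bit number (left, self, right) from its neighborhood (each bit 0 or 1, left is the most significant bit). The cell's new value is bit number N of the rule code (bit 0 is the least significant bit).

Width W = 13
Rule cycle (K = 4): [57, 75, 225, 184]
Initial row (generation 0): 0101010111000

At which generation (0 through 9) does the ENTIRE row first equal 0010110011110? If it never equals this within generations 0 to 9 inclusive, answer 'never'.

Gen 0: 0101010111000
Gen 1 (rule 57): 0010101100111
Gen 2 (rule 75): 1100001101101
Gen 3 (rule 225): 0101100110110
Gen 4 (rule 184): 0011010101101
Gen 5 (rule 57): 1010101011010
Gen 6 (rule 75): 0000000011000
Gen 7 (rule 225): 1111111001011
Gen 8 (rule 184): 1111110100110
Gen 9 (rule 57): 1000001010101

Answer: never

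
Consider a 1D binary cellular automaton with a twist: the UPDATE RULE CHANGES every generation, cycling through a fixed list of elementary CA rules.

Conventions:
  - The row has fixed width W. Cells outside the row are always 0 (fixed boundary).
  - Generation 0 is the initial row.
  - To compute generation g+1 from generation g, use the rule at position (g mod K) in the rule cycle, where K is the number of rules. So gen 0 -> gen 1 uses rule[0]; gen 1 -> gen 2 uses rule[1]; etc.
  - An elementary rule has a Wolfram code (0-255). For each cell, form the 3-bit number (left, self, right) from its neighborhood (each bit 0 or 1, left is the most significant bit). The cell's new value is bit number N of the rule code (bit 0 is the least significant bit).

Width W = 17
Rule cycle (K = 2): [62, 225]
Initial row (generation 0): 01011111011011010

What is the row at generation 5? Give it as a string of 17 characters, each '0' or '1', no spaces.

Answer: 11101101100110111

Derivation:
Gen 0: 01011111011011010
Gen 1 (rule 62): 11110000110110111
Gen 2 (rule 225): 01110110011011011
Gen 3 (rule 62): 11001101110110110
Gen 4 (rule 225): 01000110111011010
Gen 5 (rule 62): 11101101100110111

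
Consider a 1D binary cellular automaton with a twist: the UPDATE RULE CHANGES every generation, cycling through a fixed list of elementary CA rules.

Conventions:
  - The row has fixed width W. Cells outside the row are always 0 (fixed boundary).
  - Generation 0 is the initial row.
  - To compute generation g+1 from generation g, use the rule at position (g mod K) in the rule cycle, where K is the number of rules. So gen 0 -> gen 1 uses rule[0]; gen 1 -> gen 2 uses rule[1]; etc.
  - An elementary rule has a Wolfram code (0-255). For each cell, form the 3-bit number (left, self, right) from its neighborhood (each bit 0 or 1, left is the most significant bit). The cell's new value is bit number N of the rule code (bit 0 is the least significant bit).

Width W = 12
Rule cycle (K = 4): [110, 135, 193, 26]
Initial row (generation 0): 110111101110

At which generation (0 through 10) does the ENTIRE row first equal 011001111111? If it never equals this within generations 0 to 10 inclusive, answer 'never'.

Answer: 6

Derivation:
Gen 0: 110111101110
Gen 1 (rule 110): 111100111010
Gen 2 (rule 135): 011001010010
Gen 3 (rule 193): 001000000000
Gen 4 (rule 26): 010100000000
Gen 5 (rule 110): 111100000000
Gen 6 (rule 135): 011001111111
Gen 7 (rule 193): 001000111111
Gen 8 (rule 26): 010101100000
Gen 9 (rule 110): 111111100000
Gen 10 (rule 135): 011111001111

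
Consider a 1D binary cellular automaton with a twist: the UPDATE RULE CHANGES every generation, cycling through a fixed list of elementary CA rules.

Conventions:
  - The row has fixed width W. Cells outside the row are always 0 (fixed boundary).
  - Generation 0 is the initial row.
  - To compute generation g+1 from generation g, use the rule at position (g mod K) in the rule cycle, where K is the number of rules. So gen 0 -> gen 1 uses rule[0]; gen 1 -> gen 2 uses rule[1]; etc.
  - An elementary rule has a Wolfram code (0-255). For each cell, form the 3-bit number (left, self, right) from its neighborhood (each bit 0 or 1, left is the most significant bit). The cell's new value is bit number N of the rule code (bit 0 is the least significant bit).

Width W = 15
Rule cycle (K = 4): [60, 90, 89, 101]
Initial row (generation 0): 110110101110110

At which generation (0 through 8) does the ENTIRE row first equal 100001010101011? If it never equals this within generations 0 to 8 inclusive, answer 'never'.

Answer: 7

Derivation:
Gen 0: 110110101110110
Gen 1 (rule 60): 101101111001101
Gen 2 (rule 90): 001101001111100
Gen 3 (rule 89): 101100101000111
Gen 4 (rule 101): 110100111010001
Gen 5 (rule 60): 101110100111001
Gen 6 (rule 90): 001010011101110
Gen 7 (rule 89): 100001010101011
Gen 8 (rule 101): 101101111111101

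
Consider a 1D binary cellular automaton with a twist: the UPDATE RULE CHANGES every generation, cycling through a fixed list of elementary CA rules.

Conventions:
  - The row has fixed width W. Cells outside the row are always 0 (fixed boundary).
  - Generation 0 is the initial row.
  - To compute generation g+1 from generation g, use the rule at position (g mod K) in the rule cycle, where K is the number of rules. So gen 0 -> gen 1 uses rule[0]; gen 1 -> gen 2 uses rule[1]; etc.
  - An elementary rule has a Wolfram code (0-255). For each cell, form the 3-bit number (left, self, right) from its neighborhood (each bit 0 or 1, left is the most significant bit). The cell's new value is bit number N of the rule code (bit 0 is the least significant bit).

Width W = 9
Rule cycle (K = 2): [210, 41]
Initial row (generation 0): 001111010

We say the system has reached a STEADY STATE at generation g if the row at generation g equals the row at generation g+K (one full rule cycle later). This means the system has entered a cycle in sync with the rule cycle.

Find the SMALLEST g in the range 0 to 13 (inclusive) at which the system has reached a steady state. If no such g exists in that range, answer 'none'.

Answer: 5

Derivation:
Gen 0: 001111010
Gen 1 (rule 210): 010111001
Gen 2 (rule 41): 001100000
Gen 3 (rule 210): 010110000
Gen 4 (rule 41): 001100111
Gen 5 (rule 210): 010111011
Gen 6 (rule 41): 001100110
Gen 7 (rule 210): 010111011
Gen 8 (rule 41): 001100110
Gen 9 (rule 210): 010111011
Gen 10 (rule 41): 001100110
Gen 11 (rule 210): 010111011
Gen 12 (rule 41): 001100110
Gen 13 (rule 210): 010111011
Gen 14 (rule 41): 001100110
Gen 15 (rule 210): 010111011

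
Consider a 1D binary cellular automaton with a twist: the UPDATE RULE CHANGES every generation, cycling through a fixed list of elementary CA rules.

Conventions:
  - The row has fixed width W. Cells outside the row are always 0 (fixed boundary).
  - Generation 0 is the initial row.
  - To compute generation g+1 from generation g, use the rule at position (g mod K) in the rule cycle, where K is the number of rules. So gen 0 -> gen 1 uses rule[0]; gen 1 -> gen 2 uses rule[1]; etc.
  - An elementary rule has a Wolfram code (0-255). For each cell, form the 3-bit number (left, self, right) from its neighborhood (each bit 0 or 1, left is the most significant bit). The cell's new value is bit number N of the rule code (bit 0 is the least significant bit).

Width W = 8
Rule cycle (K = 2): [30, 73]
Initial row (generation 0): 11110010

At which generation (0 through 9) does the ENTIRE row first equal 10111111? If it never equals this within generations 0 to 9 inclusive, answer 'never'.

Gen 0: 11110010
Gen 1 (rule 30): 10001111
Gen 2 (rule 73): 00101001
Gen 3 (rule 30): 01101111
Gen 4 (rule 73): 01101001
Gen 5 (rule 30): 11001111
Gen 6 (rule 73): 11001001
Gen 7 (rule 30): 10111111
Gen 8 (rule 73): 00100001
Gen 9 (rule 30): 01110011

Answer: 7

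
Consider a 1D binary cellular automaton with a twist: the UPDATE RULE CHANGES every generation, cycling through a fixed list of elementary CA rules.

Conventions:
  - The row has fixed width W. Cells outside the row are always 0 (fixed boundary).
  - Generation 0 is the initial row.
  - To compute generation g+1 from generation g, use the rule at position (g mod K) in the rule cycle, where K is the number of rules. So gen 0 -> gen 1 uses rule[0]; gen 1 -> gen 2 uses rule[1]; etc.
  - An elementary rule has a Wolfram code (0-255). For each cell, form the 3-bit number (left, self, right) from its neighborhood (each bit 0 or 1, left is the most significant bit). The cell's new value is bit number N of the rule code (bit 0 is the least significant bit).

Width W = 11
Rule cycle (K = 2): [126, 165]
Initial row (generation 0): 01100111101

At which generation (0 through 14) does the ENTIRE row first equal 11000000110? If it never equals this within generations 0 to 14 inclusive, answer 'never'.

Answer: 13

Derivation:
Gen 0: 01100111101
Gen 1 (rule 126): 11111100111
Gen 2 (rule 165): 01111000010
Gen 3 (rule 126): 11001100111
Gen 4 (rule 165): 00000000010
Gen 5 (rule 126): 00000000111
Gen 6 (rule 165): 11111110010
Gen 7 (rule 126): 10000011111
Gen 8 (rule 165): 10111001110
Gen 9 (rule 126): 11101111011
Gen 10 (rule 165): 01010110100
Gen 11 (rule 126): 11111111110
Gen 12 (rule 165): 01111111100
Gen 13 (rule 126): 11000000110
Gen 14 (rule 165): 00011110000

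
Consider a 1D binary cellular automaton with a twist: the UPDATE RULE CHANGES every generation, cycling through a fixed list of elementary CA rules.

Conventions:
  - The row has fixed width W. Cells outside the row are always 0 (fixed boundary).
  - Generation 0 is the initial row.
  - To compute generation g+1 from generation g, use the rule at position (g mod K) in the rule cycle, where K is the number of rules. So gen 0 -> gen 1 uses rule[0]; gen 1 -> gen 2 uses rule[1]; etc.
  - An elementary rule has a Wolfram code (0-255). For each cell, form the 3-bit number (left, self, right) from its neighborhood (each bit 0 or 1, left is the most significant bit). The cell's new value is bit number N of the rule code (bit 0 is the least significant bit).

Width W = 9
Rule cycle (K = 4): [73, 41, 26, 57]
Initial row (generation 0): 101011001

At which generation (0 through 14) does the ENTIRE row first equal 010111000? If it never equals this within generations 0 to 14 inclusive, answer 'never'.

Answer: 7

Derivation:
Gen 0: 101011001
Gen 1 (rule 73): 000011000
Gen 2 (rule 41): 111010011
Gen 3 (rule 26): 100001110
Gen 4 (rule 57): 011101001
Gen 5 (rule 73): 010100000
Gen 6 (rule 41): 001001111
Gen 7 (rule 26): 010111000
Gen 8 (rule 57): 001100111
Gen 9 (rule 73): 101100101
Gen 10 (rule 41): 011000010
Gen 11 (rule 26): 110100101
Gen 12 (rule 57): 101010010
Gen 13 (rule 73): 000000000
Gen 14 (rule 41): 111111111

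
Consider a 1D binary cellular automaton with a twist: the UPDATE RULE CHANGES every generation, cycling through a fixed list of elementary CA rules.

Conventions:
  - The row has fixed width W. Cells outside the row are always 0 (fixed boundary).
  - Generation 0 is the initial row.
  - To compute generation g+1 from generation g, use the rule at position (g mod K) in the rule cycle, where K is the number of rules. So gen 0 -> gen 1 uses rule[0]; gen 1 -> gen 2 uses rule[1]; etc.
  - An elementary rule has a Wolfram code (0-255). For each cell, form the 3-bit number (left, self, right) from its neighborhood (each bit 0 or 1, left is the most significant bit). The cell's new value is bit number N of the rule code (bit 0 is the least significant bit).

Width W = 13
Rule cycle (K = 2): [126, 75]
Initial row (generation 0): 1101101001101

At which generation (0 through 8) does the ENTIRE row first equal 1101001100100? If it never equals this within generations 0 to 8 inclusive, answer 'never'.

Answer: never

Derivation:
Gen 0: 1101101001101
Gen 1 (rule 126): 1111111111111
Gen 2 (rule 75): 1000000000001
Gen 3 (rule 126): 1100000000011
Gen 4 (rule 75): 1101111111111
Gen 5 (rule 126): 1111000000001
Gen 6 (rule 75): 1001011111110
Gen 7 (rule 126): 1111110000011
Gen 8 (rule 75): 1000010111111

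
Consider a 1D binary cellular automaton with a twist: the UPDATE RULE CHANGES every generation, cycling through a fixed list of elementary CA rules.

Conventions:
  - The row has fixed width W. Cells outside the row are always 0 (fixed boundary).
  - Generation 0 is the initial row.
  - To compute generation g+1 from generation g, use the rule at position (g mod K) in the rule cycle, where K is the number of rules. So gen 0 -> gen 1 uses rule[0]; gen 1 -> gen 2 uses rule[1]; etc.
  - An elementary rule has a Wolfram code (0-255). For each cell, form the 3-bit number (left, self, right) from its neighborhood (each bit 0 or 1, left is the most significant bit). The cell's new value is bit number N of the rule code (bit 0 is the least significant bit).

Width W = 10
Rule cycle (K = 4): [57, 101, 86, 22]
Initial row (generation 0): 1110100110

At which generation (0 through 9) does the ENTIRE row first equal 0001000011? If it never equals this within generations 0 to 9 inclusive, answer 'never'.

Answer: 4

Derivation:
Gen 0: 1110100110
Gen 1 (rule 57): 1001010101
Gen 2 (rule 101): 1001111111
Gen 3 (rule 86): 1110000001
Gen 4 (rule 22): 0001000011
Gen 5 (rule 57): 1100111010
Gen 6 (rule 101): 0100001110
Gen 7 (rule 86): 1110010011
Gen 8 (rule 22): 0001111100
Gen 9 (rule 57): 1101000011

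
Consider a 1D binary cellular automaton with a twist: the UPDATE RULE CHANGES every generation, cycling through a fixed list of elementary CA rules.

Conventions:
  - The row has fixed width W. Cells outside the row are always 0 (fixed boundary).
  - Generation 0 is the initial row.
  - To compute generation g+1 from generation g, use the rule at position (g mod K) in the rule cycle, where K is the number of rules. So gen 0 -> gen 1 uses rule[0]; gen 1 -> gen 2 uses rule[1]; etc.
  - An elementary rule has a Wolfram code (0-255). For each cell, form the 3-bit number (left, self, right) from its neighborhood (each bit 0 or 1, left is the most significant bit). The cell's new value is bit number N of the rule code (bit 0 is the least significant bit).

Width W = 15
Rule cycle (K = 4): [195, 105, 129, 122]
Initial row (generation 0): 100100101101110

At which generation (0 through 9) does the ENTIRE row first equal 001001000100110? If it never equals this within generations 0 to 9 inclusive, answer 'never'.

Gen 0: 100100101101110
Gen 1 (rule 195): 001001000100110
Gen 2 (rule 105): 100000010000110
Gen 3 (rule 129): 001111000110000
Gen 4 (rule 122): 011001101111000
Gen 5 (rule 195): 101010100111011
Gen 6 (rule 105): 010101000101111
Gen 7 (rule 129): 000000010000110
Gen 8 (rule 122): 000000101001111
Gen 9 (rule 195): 111111000010111

Answer: 1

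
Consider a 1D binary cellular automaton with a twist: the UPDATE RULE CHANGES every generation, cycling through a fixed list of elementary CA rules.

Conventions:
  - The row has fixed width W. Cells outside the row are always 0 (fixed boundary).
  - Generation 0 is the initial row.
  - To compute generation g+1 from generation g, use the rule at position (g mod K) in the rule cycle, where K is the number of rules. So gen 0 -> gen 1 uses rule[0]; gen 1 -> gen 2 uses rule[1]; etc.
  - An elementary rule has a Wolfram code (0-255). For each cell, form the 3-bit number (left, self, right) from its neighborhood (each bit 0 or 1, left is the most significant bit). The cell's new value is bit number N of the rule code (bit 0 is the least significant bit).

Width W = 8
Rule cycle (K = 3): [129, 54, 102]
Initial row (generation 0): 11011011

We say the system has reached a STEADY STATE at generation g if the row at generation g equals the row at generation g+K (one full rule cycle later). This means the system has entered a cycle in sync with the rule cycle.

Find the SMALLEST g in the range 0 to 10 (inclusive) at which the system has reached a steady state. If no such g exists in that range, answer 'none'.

Answer: 2

Derivation:
Gen 0: 11011011
Gen 1 (rule 129): 00000000
Gen 2 (rule 54): 00000000
Gen 3 (rule 102): 00000000
Gen 4 (rule 129): 11111111
Gen 5 (rule 54): 00000000
Gen 6 (rule 102): 00000000
Gen 7 (rule 129): 11111111
Gen 8 (rule 54): 00000000
Gen 9 (rule 102): 00000000
Gen 10 (rule 129): 11111111
Gen 11 (rule 54): 00000000
Gen 12 (rule 102): 00000000
Gen 13 (rule 129): 11111111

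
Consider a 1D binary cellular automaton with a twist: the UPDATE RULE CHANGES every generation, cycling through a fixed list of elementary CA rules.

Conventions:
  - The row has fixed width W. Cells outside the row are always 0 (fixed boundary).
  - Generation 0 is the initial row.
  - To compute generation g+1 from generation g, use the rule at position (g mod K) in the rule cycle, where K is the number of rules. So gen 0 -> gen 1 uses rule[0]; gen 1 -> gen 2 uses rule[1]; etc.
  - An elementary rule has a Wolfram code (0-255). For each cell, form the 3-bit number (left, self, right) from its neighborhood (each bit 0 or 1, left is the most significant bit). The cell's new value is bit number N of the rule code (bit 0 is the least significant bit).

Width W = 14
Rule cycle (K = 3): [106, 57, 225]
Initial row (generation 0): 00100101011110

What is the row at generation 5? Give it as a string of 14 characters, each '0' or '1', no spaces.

Gen 0: 00100101011110
Gen 1 (rule 106): 01001010110010
Gen 2 (rule 57): 00100101101001
Gen 3 (rule 225): 10000010110000
Gen 4 (rule 106): 00000101110000
Gen 5 (rule 57): 11110011001111

Answer: 11110011001111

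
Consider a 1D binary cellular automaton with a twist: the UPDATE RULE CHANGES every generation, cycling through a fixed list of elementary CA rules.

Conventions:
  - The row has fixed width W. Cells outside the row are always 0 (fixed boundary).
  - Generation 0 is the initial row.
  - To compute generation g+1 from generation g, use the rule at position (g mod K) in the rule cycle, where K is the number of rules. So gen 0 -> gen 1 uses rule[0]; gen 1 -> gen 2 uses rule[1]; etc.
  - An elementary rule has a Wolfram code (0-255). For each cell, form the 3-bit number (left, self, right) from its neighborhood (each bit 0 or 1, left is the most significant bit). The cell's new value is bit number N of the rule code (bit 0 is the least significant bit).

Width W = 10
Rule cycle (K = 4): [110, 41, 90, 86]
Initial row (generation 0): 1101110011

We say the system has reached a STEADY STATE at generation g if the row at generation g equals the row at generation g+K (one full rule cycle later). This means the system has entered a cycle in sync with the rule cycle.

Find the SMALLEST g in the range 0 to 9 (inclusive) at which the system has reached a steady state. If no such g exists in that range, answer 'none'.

Answer: 0

Derivation:
Gen 0: 1101110011
Gen 1 (rule 110): 1111010111
Gen 2 (rule 41): 1000101100
Gen 3 (rule 90): 0101001110
Gen 4 (rule 86): 1101110011
Gen 5 (rule 110): 1111010111
Gen 6 (rule 41): 1000101100
Gen 7 (rule 90): 0101001110
Gen 8 (rule 86): 1101110011
Gen 9 (rule 110): 1111010111
Gen 10 (rule 41): 1000101100
Gen 11 (rule 90): 0101001110
Gen 12 (rule 86): 1101110011
Gen 13 (rule 110): 1111010111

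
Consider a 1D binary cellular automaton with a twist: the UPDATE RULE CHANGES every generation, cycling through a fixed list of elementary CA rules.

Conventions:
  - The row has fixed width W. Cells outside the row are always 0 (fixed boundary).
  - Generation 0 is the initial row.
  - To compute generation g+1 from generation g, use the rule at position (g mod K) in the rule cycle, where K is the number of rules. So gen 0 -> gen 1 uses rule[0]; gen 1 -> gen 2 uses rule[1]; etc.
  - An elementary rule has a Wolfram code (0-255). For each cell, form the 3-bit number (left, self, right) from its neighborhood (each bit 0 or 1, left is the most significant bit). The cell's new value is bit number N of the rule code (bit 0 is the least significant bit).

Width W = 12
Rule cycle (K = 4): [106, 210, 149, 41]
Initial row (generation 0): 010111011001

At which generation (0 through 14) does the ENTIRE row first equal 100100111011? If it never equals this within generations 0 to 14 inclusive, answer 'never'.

Answer: 7

Derivation:
Gen 0: 010111011001
Gen 1 (rule 106): 101101111010
Gen 2 (rule 210): 000100111001
Gen 3 (rule 149): 110110010101
Gen 4 (rule 41): 101100001010
Gen 5 (rule 106): 011100010100
Gen 6 (rule 210): 101110100010
Gen 7 (rule 149): 100100111011
Gen 8 (rule 41): 000000100110
Gen 9 (rule 106): 000001001110
Gen 10 (rule 210): 000010110111
Gen 11 (rule 149): 111010000010
Gen 12 (rule 41): 100100111000
Gen 13 (rule 106): 001001101000
Gen 14 (rule 210): 010110100100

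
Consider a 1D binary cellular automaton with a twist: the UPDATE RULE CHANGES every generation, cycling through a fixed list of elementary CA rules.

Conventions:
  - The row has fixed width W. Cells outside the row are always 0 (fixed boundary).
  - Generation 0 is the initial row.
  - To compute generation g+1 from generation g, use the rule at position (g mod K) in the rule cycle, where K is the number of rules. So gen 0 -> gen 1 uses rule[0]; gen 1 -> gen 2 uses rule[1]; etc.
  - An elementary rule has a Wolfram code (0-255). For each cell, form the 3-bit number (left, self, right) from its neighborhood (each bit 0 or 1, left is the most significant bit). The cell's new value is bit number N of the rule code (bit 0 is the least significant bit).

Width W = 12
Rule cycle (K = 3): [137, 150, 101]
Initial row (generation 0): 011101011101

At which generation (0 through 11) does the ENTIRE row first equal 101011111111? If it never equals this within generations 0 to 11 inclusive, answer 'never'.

Answer: never

Derivation:
Gen 0: 011101011101
Gen 1 (rule 137): 011000011000
Gen 2 (rule 150): 100100100100
Gen 3 (rule 101): 100100100101
Gen 4 (rule 137): 000000000000
Gen 5 (rule 150): 000000000000
Gen 6 (rule 101): 111111111111
Gen 7 (rule 137): 111111111110
Gen 8 (rule 150): 011111111101
Gen 9 (rule 101): 000000000111
Gen 10 (rule 137): 111111110110
Gen 11 (rule 150): 011111100001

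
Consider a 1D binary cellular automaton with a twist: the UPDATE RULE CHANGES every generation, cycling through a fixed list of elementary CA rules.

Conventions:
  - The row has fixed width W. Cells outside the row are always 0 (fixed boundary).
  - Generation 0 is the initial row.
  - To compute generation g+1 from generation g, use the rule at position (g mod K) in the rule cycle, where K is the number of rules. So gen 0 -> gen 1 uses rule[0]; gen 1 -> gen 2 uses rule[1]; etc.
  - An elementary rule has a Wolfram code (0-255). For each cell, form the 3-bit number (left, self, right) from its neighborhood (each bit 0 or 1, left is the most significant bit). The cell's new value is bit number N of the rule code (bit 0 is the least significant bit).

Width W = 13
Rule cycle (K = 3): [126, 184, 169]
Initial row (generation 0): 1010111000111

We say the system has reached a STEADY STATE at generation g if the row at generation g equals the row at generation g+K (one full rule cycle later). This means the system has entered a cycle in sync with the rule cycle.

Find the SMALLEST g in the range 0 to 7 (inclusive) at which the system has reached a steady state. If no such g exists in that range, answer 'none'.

Gen 0: 1010111000111
Gen 1 (rule 126): 1111101101101
Gen 2 (rule 184): 1111011011010
Gen 3 (rule 169): 1110110110100
Gen 4 (rule 126): 1011111111110
Gen 5 (rule 184): 0111111111101
Gen 6 (rule 169): 0111111111010
Gen 7 (rule 126): 1100000001111
Gen 8 (rule 184): 1010000001110
Gen 9 (rule 169): 0100111101100
Gen 10 (rule 126): 1111100111110

Answer: none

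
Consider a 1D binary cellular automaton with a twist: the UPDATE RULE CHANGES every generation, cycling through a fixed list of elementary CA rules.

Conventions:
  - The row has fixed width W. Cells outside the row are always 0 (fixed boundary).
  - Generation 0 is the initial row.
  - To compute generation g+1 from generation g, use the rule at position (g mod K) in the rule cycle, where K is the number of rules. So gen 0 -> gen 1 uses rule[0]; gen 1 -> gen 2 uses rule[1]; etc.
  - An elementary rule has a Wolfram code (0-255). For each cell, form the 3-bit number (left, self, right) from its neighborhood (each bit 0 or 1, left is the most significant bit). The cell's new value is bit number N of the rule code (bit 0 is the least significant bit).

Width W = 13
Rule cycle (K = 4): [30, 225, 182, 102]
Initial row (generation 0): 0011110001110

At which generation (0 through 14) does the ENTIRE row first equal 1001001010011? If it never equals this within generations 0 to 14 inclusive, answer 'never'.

Gen 0: 0011110001110
Gen 1 (rule 30): 0110001011001
Gen 2 (rule 225): 0010100101000
Gen 3 (rule 182): 0111111111100
Gen 4 (rule 102): 1000000000100
Gen 5 (rule 30): 1100000001110
Gen 6 (rule 225): 0101111100110
Gen 7 (rule 182): 1110111011001
Gen 8 (rule 102): 0011001101011
Gen 9 (rule 30): 0110111001010
Gen 10 (rule 225): 0011011000100
Gen 11 (rule 182): 0100100101110
Gen 12 (rule 102): 1101101110010
Gen 13 (rule 30): 1001001001111
Gen 14 (rule 225): 0000000000111

Answer: never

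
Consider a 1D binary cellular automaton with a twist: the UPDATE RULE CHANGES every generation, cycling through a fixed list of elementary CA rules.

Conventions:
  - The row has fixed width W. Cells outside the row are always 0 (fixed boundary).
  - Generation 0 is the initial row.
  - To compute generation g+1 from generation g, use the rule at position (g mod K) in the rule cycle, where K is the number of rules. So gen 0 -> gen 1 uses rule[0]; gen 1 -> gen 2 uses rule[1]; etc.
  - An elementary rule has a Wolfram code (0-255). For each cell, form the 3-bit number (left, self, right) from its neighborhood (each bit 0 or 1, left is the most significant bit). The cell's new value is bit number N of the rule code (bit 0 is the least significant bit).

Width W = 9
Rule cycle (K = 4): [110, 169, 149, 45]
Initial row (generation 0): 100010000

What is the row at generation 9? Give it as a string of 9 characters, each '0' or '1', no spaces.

Answer: 110111100

Derivation:
Gen 0: 100010000
Gen 1 (rule 110): 100110000
Gen 2 (rule 169): 000100111
Gen 3 (rule 149): 110110010
Gen 4 (rule 45): 101100010
Gen 5 (rule 110): 111100110
Gen 6 (rule 169): 111000100
Gen 7 (rule 149): 010110111
Gen 8 (rule 45): 011101100
Gen 9 (rule 110): 110111100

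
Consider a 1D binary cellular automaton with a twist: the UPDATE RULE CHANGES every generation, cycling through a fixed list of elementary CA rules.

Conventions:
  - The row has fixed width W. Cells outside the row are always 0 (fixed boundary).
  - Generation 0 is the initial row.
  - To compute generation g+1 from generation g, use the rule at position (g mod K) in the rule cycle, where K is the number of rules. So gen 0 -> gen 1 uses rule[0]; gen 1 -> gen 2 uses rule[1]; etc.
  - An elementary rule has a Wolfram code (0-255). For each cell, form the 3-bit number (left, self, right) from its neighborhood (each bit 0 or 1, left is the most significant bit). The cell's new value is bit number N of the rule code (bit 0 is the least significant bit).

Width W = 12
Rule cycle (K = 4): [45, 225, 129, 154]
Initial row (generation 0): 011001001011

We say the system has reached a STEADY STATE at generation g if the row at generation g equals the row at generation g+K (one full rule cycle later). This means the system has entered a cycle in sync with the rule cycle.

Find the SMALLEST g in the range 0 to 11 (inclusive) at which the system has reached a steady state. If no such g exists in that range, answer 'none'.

Gen 0: 011001001011
Gen 1 (rule 45): 010001001110
Gen 2 (rule 225): 000100000110
Gen 3 (rule 129): 110001110000
Gen 4 (rule 154): 101011101000
Gen 5 (rule 45): 111110011011
Gen 6 (rule 225): 011110001101
Gen 7 (rule 129): 001100100000
Gen 8 (rule 154): 011011010000
Gen 9 (rule 45): 010110110111
Gen 10 (rule 225): 001011011011
Gen 11 (rule 129): 100000000000
Gen 12 (rule 154): 010000000000
Gen 13 (rule 45): 010111111111
Gen 14 (rule 225): 001011111111
Gen 15 (rule 129): 100001111110

Answer: none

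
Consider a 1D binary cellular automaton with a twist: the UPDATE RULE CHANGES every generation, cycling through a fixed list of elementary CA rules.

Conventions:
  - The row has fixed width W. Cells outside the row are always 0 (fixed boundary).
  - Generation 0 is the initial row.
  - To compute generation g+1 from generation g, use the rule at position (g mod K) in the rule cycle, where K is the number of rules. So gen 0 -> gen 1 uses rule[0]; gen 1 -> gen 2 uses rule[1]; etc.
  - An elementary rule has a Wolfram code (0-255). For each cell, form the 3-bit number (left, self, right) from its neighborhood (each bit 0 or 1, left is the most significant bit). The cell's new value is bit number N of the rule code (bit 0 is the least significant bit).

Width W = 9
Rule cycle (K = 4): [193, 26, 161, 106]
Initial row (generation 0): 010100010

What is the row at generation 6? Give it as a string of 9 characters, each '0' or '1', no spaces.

Answer: 000000000

Derivation:
Gen 0: 010100010
Gen 1 (rule 193): 000001000
Gen 2 (rule 26): 000010100
Gen 3 (rule 161): 111001001
Gen 4 (rule 106): 101010010
Gen 5 (rule 193): 000000000
Gen 6 (rule 26): 000000000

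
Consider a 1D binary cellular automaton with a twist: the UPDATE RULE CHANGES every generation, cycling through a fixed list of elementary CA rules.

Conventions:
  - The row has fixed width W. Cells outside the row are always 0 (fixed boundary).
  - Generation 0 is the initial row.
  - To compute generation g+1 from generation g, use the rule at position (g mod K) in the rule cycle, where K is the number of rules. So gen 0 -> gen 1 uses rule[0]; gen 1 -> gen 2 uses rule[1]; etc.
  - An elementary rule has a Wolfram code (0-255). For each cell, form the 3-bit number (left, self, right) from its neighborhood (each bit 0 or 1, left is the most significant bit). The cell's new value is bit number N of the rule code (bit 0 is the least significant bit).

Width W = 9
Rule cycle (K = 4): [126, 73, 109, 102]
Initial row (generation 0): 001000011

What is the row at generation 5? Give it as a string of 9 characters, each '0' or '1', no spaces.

Answer: 111111111

Derivation:
Gen 0: 001000011
Gen 1 (rule 126): 011100111
Gen 2 (rule 73): 010100101
Gen 3 (rule 109): 011100111
Gen 4 (rule 102): 100101001
Gen 5 (rule 126): 111111111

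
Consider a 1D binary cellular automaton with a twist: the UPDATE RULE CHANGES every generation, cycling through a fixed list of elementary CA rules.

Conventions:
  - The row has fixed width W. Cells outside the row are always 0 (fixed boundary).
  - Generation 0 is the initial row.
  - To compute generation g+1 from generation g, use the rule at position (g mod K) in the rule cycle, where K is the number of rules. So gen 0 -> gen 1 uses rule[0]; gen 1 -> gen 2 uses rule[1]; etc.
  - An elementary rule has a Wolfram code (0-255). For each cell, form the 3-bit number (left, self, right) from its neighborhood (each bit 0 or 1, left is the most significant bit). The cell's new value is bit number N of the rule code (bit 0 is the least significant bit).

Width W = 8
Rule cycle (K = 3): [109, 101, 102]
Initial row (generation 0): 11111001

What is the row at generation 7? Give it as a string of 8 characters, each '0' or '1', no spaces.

Answer: 10101011

Derivation:
Gen 0: 11111001
Gen 1 (rule 109): 10001001
Gen 2 (rule 101): 10101001
Gen 3 (rule 102): 11111011
Gen 4 (rule 109): 10001111
Gen 5 (rule 101): 10100001
Gen 6 (rule 102): 11100011
Gen 7 (rule 109): 10101011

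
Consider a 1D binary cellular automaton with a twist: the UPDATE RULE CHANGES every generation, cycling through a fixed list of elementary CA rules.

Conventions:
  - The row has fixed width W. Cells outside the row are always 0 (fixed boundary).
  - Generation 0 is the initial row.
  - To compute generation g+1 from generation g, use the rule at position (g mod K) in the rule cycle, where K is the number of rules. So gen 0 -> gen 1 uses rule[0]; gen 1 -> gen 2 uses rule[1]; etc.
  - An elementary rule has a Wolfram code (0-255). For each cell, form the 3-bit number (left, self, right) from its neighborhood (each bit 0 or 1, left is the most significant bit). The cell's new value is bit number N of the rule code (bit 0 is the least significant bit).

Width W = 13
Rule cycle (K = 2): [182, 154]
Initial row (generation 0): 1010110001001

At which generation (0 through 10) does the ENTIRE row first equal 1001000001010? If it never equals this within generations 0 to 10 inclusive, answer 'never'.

Gen 0: 1010110001001
Gen 1 (rule 182): 1111001011111
Gen 2 (rule 154): 1110110011110
Gen 3 (rule 182): 0101001101101
Gen 4 (rule 154): 1000111001000
Gen 5 (rule 182): 1101010111100
Gen 6 (rule 154): 1000000111010
Gen 7 (rule 182): 1100001010111
Gen 8 (rule 154): 1010010000110
Gen 9 (rule 182): 1111111001001
Gen 10 (rule 154): 1111110110110

Answer: never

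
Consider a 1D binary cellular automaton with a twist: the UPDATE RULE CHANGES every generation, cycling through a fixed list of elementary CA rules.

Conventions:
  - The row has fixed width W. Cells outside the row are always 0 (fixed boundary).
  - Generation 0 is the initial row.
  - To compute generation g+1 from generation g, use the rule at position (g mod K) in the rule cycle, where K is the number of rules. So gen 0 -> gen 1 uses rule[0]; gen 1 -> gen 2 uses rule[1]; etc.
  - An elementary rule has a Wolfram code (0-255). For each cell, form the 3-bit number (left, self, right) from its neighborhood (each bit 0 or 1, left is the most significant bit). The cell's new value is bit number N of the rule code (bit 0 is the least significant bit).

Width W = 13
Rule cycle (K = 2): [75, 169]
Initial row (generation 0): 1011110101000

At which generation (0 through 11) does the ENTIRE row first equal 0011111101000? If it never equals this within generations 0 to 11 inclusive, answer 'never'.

Answer: 3

Derivation:
Gen 0: 1011110101000
Gen 1 (rule 75): 0010010000011
Gen 2 (rule 169): 1000000111010
Gen 3 (rule 75): 0011111101000
Gen 4 (rule 169): 1011111010011
Gen 5 (rule 75): 0010001000111
Gen 6 (rule 169): 1000100010110
Gen 7 (rule 75): 0011001100110
Gen 8 (rule 169): 1010001000100
Gen 9 (rule 75): 0000110011001
Gen 10 (rule 169): 1110100010000
Gen 11 (rule 75): 1010001100111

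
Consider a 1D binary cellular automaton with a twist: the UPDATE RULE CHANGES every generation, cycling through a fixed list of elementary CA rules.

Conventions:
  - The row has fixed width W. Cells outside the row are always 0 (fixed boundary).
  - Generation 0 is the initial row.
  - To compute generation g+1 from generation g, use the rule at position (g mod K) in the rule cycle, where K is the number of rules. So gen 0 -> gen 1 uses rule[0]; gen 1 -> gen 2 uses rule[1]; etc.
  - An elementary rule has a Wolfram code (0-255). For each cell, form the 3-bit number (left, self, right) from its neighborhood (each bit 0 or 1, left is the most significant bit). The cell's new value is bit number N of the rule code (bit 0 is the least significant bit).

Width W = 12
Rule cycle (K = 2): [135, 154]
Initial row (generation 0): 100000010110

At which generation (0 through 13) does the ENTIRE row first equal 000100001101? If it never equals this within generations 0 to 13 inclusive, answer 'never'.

Answer: 6

Derivation:
Gen 0: 100000010110
Gen 1 (rule 135): 101111110000
Gen 2 (rule 154): 001111101000
Gen 3 (rule 135): 110111001011
Gen 4 (rule 154): 100110110010
Gen 5 (rule 135): 101000000110
Gen 6 (rule 154): 000100001101
Gen 7 (rule 135): 111101110001
Gen 8 (rule 154): 111001101010
Gen 9 (rule 135): 010010001010
Gen 10 (rule 154): 101101010001
Gen 11 (rule 135): 100001010111
Gen 12 (rule 154): 010010000110
Gen 13 (rule 135): 110110111000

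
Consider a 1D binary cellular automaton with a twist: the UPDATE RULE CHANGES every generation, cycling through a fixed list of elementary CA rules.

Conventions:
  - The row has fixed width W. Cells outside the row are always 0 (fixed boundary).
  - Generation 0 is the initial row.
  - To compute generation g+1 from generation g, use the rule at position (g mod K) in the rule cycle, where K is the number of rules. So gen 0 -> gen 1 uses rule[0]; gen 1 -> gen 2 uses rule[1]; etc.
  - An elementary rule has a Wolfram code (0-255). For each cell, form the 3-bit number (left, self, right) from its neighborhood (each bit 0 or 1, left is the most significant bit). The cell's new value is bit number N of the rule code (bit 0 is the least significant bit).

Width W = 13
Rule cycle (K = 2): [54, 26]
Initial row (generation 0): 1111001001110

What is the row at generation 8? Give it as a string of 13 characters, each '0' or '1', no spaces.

Answer: 1001110000001

Derivation:
Gen 0: 1111001001110
Gen 1 (rule 54): 0000111110001
Gen 2 (rule 26): 0001100001010
Gen 3 (rule 54): 0010010011111
Gen 4 (rule 26): 0101101110000
Gen 5 (rule 54): 1110010001000
Gen 6 (rule 26): 1001101010100
Gen 7 (rule 54): 1110011111110
Gen 8 (rule 26): 1001110000001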